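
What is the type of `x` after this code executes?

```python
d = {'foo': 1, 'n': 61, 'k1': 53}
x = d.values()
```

.values() returns dict_values view

dict_values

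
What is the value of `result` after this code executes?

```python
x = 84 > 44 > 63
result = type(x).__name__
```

x is bool; result = 'bool'

'bool'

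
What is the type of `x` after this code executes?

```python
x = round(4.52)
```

round() with no decimal places returns int

int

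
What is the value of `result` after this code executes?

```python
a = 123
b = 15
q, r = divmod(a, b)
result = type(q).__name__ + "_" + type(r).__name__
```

a is int; b is int; q is int; r is int; result = 'int_int'

'int_int'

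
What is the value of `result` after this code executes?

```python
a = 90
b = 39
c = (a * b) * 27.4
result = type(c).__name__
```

a is int; b is int; c is float; result = 'float'

'float'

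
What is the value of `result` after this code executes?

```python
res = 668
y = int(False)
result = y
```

res = 668; y = 0; result = 0

0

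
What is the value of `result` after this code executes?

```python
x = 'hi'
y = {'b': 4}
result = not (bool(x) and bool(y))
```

x = 'hi'; y = {'b': 4}; result = False

False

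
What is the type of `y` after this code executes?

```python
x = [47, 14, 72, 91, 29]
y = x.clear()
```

list.clear() returns None

NoneType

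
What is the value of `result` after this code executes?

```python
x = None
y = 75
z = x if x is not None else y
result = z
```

x = None; y = 75; z = 75; result = 75

75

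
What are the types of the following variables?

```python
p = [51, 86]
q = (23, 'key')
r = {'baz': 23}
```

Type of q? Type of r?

q is assigned a tuple (parenthesized, comma-separated values); r is assigned a dict literal ({key: value})

tuple, dict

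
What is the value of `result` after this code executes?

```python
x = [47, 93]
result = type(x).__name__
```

x is list; result = 'list'

'list'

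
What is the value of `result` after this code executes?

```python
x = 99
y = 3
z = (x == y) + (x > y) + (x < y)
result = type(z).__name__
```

x is int; y is int; z is int; result = 'int'

'int'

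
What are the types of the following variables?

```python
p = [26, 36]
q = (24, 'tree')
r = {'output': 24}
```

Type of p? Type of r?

p is assigned a list literal (square brackets); r is assigned a dict literal ({key: value})

list, dict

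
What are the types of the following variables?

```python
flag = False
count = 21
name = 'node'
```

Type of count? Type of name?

count is assigned a bare integer (no decimal point), so it is an int; name is assigned a quoted string literal, so it is a str

int, str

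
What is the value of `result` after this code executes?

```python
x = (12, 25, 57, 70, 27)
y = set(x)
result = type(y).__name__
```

x is tuple; y is set; result = 'set'

'set'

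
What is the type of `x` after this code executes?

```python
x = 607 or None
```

'or' returns first truthy value

int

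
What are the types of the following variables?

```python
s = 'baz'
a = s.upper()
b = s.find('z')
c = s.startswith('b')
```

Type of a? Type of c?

upper() returns str; startswith() returns bool

str, bool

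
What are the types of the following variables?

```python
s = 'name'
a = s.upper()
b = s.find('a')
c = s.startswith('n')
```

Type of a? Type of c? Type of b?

upper() returns str; startswith() returns bool; find() returns int

str, bool, int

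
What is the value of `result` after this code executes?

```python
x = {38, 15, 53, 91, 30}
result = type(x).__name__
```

x is set; result = 'set'

'set'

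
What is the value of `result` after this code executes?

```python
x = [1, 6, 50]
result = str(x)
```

x = [1, 6, 50]; result = '[1, 6, 50]'

'[1, 6, 50]'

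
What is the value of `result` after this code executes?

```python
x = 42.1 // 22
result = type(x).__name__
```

x is float; result = 'float'

'float'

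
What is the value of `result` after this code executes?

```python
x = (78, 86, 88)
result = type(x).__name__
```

x is tuple; result = 'tuple'

'tuple'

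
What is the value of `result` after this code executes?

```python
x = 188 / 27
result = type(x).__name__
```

x is float; result = 'float'

'float'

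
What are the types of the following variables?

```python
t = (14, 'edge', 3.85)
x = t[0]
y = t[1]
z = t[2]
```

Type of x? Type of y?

tuple[0] is int; tuple[1] is str

int, str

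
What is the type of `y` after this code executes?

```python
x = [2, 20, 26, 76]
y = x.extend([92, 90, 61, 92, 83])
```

list.extend() returns None

NoneType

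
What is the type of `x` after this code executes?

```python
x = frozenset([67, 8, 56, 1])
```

frozenset() returns frozenset

frozenset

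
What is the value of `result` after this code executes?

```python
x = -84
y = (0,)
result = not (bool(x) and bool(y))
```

x = -84; y = (0,); result = False

False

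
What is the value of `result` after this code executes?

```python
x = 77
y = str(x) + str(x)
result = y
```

x = 77; y = '7777'; result = '7777'

'7777'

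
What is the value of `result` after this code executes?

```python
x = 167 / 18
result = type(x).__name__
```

x is float; result = 'float'

'float'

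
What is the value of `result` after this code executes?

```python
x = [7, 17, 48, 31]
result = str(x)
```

x = [7, 17, 48, 31]; result = '[7, 17, 48, 31]'

'[7, 17, 48, 31]'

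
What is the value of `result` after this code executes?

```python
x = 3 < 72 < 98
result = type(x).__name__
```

x is bool; result = 'bool'

'bool'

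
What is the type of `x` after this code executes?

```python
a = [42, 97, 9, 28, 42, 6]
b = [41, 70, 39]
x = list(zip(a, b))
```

list(zip()) returns a list of tuples

list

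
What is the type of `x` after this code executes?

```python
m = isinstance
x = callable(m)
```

callable() returns bool

bool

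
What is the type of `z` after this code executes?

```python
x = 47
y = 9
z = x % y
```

int % int = int

int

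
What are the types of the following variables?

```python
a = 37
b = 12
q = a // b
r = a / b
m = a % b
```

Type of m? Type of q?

% of ints returns int; // returns int

int, int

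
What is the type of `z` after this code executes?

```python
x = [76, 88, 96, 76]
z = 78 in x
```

'in' operator returns bool

bool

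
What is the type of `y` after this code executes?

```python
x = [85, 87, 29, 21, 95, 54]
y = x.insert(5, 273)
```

list.insert() returns None

NoneType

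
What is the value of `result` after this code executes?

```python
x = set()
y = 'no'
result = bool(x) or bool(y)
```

x = set(); y = 'no'; result = True

True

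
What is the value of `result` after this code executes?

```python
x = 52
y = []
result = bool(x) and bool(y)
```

x = 52; y = []; result = False

False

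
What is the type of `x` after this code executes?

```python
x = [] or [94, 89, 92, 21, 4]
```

'or' returns first truthy value (list)

list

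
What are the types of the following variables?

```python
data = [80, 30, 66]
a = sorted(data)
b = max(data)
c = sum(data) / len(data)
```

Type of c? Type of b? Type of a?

int / int = float; max of ints returns int; sorted() returns list

float, int, list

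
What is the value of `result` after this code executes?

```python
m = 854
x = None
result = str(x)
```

m = 854; x = None; result = 'None'

'None'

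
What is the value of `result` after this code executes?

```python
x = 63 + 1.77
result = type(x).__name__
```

x is float; result = 'float'

'float'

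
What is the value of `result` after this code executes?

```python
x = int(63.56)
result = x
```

x = 63; result = 63

63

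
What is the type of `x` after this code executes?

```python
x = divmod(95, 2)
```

divmod() returns tuple of (quotient, remainder)

tuple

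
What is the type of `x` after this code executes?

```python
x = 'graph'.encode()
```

str.encode() returns bytes

bytes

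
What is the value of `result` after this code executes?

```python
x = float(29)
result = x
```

x = 29.0; result = 29.0

29.0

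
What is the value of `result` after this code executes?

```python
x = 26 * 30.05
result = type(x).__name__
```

x is float; result = 'float'

'float'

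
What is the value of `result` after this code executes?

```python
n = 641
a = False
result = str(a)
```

n = 641; a = False; result = 'False'

'False'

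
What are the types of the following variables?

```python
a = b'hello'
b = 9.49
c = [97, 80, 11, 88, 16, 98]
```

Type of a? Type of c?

a is assigned a bytes literal (b'...' prefix); c is assigned a list literal (square brackets)

bytes, list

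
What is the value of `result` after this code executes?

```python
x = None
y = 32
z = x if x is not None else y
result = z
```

x = None; y = 32; z = 32; result = 32

32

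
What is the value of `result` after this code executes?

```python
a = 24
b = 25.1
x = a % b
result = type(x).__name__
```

a is int; b is float; x is float; result = 'float'

'float'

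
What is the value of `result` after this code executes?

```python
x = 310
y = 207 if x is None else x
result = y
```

x = 310; y = 310; result = 310

310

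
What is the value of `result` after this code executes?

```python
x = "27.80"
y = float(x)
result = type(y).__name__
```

x is str; y is float; result = 'float'

'float'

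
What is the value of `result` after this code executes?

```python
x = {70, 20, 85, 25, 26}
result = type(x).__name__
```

x is set; result = 'set'

'set'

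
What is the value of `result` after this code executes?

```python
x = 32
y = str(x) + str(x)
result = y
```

x = 32; y = '3232'; result = '3232'

'3232'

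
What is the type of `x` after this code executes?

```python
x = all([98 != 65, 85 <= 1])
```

all() returns bool

bool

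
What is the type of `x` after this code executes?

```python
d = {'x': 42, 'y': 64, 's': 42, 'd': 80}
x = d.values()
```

.values() returns dict_values view

dict_values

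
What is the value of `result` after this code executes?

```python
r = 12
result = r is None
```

r = 12; result = False

False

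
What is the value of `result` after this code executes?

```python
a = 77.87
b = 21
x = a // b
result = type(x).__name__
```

a is float; b is int; x is float; result = 'float'

'float'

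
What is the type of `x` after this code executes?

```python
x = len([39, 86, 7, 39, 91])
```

len() always returns int

int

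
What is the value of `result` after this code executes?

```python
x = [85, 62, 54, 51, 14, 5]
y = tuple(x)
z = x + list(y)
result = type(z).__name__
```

x is list; y is tuple; z is list; result = 'list'

'list'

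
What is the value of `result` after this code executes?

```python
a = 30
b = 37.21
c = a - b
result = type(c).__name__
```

a is int; b is float; c is float; result = 'float'

'float'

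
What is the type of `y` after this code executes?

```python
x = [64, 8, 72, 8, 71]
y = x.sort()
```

list.sort() returns None (mutates in place)

NoneType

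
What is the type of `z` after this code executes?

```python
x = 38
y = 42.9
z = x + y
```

int + float = float

float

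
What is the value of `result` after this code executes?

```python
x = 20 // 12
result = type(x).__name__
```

x is int; result = 'int'

'int'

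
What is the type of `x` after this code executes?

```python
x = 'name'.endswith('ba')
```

str.endswith() returns bool

bool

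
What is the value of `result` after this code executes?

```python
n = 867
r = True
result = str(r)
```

n = 867; r = True; result = 'True'

'True'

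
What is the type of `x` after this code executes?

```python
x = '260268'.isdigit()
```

str.isdigit() returns bool

bool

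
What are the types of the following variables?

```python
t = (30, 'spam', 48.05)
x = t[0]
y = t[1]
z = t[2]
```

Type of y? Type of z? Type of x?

tuple[1] is str; tuple[2] is float; tuple[0] is int

str, float, int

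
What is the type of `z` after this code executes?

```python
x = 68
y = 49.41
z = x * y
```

int * float = float

float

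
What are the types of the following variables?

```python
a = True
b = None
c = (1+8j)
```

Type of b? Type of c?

b is assigned None, whose type is NoneType; c is assigned (1+8j), an int plus an imaginary literal (j suffix), which evaluates to complex

NoneType, complex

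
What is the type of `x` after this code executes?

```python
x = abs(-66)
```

abs() of int returns int

int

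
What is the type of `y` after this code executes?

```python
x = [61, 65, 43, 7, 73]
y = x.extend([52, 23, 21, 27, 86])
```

list.extend() returns None

NoneType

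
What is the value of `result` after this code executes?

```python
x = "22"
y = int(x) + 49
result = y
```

x = '22'; y = 71; result = 71

71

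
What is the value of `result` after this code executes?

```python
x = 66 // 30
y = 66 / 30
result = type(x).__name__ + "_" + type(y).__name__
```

x is int; y is float; result = 'int_float'

'int_float'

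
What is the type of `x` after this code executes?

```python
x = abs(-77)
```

abs() of int returns int

int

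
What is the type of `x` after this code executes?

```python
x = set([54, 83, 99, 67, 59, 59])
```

set() constructor returns set

set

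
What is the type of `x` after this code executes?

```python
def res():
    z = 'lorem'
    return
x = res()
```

Bare return returns None

NoneType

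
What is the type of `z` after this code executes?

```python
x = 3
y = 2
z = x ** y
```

positive int ** positive int = int

int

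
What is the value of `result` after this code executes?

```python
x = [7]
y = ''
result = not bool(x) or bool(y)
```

x = [7]; y = ''; result = False

False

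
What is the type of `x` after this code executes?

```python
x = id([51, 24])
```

id() returns int

int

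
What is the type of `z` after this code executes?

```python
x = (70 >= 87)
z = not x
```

'not' returns bool

bool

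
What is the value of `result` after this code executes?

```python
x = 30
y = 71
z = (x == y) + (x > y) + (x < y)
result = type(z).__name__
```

x is int; y is int; z is int; result = 'int'

'int'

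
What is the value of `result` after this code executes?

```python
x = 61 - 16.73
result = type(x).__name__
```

x is float; result = 'float'

'float'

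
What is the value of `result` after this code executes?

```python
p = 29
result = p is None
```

p = 29; result = False

False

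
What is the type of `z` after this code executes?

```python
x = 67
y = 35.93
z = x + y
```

int + float = float

float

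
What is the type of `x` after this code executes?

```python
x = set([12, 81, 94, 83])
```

set() constructor returns set

set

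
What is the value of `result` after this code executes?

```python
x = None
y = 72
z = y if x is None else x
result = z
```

x = None; y = 72; z = 72; result = 72

72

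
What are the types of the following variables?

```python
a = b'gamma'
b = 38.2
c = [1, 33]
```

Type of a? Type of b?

a is assigned a bytes literal (b'...' prefix); b is assigned a number with a decimal point, so it is a float

bytes, float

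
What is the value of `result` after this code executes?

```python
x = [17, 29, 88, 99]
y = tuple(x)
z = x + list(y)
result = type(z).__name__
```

x is list; y is tuple; z is list; result = 'list'

'list'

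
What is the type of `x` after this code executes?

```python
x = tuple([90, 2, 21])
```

tuple() constructor returns tuple

tuple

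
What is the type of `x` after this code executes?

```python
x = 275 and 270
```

'and' with truthy values returns last operand (int)

int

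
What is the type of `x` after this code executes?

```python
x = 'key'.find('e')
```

str.find() returns int index

int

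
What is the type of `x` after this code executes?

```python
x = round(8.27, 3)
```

round() with decimal places returns float

float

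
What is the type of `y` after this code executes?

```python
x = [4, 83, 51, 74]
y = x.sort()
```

list.sort() returns None (mutates in place)

NoneType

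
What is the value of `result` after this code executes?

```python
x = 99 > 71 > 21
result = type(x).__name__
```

x is bool; result = 'bool'

'bool'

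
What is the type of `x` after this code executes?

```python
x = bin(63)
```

bin() returns str representation

str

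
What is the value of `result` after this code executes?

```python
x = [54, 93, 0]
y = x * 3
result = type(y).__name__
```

x is list; y is list; result = 'list'

'list'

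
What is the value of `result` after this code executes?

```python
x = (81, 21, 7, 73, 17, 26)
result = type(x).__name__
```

x is tuple; result = 'tuple'

'tuple'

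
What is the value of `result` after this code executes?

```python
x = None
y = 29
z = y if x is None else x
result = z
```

x = None; y = 29; z = 29; result = 29

29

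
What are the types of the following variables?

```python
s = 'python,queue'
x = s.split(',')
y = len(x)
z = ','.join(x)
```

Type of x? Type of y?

str.split() returns list; len() returns int

list, int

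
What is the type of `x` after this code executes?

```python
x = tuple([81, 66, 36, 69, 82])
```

tuple() constructor returns tuple

tuple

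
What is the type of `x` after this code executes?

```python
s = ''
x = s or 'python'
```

'or' returns first truthy value (str)

str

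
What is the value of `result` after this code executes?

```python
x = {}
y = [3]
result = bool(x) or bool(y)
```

x = {}; y = [3]; result = True

True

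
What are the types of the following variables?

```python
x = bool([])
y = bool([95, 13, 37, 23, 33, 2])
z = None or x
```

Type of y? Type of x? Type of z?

bool() returns bool; bool() returns bool; None or bool returns the bool

bool, bool, bool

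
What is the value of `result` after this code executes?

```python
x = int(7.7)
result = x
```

x = 7; result = 7

7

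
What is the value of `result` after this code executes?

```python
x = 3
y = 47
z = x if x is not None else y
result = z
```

x = 3; y = 47; z = 3; result = 3

3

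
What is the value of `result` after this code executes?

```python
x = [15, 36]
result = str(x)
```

x = [15, 36]; result = '[15, 36]'

'[15, 36]'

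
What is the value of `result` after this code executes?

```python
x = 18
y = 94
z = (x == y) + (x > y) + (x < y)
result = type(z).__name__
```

x is int; y is int; z is int; result = 'int'

'int'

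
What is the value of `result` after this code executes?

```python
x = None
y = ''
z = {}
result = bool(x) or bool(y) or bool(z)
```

x = None; y = ''; z = {}; result = False

False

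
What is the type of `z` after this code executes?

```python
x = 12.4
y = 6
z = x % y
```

float % int = float

float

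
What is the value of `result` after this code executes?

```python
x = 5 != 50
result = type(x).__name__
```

x is bool; result = 'bool'

'bool'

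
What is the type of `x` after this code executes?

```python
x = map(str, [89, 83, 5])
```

map() returns a map object

map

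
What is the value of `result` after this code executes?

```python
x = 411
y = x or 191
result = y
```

x = 411; y = 411; result = 411

411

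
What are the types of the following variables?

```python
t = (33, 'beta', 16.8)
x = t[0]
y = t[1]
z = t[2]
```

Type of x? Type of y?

tuple[0] is int; tuple[1] is str

int, str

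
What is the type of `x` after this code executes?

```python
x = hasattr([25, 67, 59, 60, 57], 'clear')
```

hasattr() returns bool

bool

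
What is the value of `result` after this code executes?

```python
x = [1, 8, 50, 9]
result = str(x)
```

x = [1, 8, 50, 9]; result = '[1, 8, 50, 9]'

'[1, 8, 50, 9]'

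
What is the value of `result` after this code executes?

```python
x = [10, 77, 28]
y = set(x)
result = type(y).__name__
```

x is list; y is set; result = 'set'

'set'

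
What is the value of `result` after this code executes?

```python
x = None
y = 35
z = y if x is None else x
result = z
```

x = None; y = 35; z = 35; result = 35

35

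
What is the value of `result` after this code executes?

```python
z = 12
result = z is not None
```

z = 12; result = True

True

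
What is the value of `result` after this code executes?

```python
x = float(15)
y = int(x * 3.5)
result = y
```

x = 15.0; y = 52; result = 52

52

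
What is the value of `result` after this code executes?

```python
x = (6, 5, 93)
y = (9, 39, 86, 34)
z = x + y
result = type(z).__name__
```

x is tuple; y is tuple; z is tuple; result = 'tuple'

'tuple'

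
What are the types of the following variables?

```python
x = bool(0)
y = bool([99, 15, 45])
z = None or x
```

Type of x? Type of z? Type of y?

bool() returns bool; None or bool returns the bool; bool() returns bool

bool, bool, bool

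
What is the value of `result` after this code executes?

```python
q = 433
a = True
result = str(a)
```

q = 433; a = True; result = 'True'

'True'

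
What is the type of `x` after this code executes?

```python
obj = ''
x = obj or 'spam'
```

'or' returns first truthy value (str)

str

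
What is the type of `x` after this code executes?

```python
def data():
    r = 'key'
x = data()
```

Function without return returns None

NoneType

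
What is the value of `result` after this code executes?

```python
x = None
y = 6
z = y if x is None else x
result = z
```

x = None; y = 6; z = 6; result = 6

6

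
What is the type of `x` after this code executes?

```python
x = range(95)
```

range() returns a range object

range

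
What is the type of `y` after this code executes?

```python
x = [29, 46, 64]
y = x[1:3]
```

Slicing a list returns a list

list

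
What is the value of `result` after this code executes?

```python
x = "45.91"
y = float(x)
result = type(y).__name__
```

x is str; y is float; result = 'float'

'float'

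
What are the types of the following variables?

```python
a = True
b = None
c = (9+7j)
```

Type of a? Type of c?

a is assigned the constant True, which has type bool; c is assigned (9+7j), an int plus an imaginary literal (j suffix), which evaluates to complex

bool, complex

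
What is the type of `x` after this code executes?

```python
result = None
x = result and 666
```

'and' returns first falsy value (None)

NoneType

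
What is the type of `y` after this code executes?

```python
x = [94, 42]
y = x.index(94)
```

list.index() returns int

int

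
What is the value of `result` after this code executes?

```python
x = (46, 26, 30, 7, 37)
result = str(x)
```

x = (46, 26, 30, 7, 37); result = '(46, 26, 30, 7, 37)'

'(46, 26, 30, 7, 37)'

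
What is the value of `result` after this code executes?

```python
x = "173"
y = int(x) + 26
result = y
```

x = '173'; y = 199; result = 199

199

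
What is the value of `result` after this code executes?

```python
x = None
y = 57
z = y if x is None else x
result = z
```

x = None; y = 57; z = 57; result = 57

57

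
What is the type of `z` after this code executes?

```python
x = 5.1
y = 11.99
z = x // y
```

float // float = float

float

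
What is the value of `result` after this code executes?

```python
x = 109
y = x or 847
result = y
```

x = 109; y = 109; result = 109

109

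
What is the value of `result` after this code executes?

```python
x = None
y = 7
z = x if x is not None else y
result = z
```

x = None; y = 7; z = 7; result = 7

7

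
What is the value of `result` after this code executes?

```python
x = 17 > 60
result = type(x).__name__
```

x is bool; result = 'bool'

'bool'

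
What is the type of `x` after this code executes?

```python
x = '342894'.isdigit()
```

str.isdigit() returns bool

bool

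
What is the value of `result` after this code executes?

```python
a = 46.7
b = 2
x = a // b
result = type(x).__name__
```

a is float; b is int; x is float; result = 'float'

'float'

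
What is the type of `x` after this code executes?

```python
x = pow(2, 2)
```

pow(int, int) returns int

int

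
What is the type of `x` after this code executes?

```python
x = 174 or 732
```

'or' returns first truthy value (int)

int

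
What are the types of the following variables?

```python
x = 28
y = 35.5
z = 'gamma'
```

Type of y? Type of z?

y is assigned a number with a decimal point, so it is a float; z is assigned a quoted string literal, so it is a str

float, str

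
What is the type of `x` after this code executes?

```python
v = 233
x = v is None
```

'is' comparison returns bool

bool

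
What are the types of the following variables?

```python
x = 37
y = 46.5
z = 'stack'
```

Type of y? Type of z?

y is assigned a number with a decimal point, so it is a float; z is assigned a quoted string literal, so it is a str

float, str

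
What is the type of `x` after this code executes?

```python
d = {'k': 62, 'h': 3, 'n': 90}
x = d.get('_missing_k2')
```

dict.get() returns None when key not found

NoneType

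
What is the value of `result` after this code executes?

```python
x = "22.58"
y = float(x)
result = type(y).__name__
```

x is str; y is float; result = 'float'

'float'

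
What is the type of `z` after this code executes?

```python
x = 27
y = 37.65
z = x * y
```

int * float = float

float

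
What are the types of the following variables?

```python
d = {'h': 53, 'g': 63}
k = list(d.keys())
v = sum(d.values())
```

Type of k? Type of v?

list() converts to list; sum of ints is int

list, int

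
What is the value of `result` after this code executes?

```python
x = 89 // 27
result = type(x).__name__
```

x is int; result = 'int'

'int'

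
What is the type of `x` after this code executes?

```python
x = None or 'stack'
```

'or' with None returns the other truthy value (str)

str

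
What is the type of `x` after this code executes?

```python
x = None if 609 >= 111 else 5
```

609 >= 111 is True, so the if branch is taken

NoneType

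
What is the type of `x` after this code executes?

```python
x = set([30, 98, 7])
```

set() constructor returns set

set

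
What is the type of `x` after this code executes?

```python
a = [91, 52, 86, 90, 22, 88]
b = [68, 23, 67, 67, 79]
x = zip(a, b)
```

zip() returns a zip object

zip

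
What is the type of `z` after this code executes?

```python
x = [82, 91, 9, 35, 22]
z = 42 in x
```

'in' operator returns bool

bool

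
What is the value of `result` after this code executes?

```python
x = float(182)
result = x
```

x = 182.0; result = 182.0

182.0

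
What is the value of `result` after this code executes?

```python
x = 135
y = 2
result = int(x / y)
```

x = 135; y = 2; result = 67

67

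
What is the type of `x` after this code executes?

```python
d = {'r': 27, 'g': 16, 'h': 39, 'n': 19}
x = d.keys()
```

.keys() returns dict_keys view

dict_keys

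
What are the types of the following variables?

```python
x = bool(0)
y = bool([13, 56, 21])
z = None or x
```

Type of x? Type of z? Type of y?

bool() returns bool; None or bool returns the bool; bool() returns bool

bool, bool, bool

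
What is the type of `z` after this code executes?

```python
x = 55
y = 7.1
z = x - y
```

int - float = float

float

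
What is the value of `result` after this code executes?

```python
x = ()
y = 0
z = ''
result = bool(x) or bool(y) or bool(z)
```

x = (); y = 0; z = ''; result = False

False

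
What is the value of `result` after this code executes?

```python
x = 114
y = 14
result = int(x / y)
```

x = 114; y = 14; result = 8

8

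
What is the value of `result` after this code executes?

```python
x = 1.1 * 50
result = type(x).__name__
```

x is float; result = 'float'

'float'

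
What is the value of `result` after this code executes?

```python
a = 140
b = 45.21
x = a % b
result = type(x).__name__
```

a is int; b is float; x is float; result = 'float'

'float'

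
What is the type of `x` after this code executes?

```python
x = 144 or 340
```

'or' returns first truthy value (int)

int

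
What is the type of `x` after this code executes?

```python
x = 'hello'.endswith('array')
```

str.endswith() returns bool

bool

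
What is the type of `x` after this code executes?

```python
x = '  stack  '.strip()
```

str.strip() returns str

str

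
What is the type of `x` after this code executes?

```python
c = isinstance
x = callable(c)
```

callable() returns bool

bool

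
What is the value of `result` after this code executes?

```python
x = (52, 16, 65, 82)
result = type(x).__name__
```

x is tuple; result = 'tuple'

'tuple'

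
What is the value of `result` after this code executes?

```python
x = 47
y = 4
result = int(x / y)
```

x = 47; y = 4; result = 11

11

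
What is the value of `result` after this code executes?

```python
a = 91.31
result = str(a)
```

a = 91.31; result = '91.31'

'91.31'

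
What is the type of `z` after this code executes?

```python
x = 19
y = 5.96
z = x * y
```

int * float = float

float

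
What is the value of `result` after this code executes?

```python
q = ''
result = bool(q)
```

q = ''; result = False

False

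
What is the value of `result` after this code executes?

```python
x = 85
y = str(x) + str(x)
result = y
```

x = 85; y = '8585'; result = '8585'

'8585'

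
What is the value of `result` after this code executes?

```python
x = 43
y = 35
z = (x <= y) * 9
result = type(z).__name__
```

x is int; y is int; z is int; result = 'int'

'int'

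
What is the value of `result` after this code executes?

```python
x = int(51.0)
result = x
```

x = 51; result = 51

51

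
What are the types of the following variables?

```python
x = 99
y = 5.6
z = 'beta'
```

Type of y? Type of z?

y is assigned a number with a decimal point, so it is a float; z is assigned a quoted string literal, so it is a str

float, str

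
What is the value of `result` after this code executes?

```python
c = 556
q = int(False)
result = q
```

c = 556; q = 0; result = 0

0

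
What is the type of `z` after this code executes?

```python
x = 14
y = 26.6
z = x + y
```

int + float = float

float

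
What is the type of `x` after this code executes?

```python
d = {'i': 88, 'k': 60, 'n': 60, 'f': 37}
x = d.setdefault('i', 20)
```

dict.setdefault() returns the (existing or default) value

int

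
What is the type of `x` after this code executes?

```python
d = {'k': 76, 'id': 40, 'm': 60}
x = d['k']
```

Accessing dict[str, int] with str key returns int

int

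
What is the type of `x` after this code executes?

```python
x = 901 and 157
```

'and' with truthy values returns last operand (int)

int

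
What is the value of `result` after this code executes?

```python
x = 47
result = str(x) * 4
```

x = 47; result = '47474747'

'47474747'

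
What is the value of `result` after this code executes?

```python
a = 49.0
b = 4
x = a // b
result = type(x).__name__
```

a is float; b is int; x is float; result = 'float'

'float'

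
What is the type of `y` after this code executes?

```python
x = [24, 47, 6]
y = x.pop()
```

list.pop() returns the popped element

int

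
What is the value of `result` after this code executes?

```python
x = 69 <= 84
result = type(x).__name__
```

x is bool; result = 'bool'

'bool'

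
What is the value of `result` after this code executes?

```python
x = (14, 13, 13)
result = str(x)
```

x = (14, 13, 13); result = '(14, 13, 13)'

'(14, 13, 13)'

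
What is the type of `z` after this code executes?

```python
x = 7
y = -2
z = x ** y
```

int ** negative = float

float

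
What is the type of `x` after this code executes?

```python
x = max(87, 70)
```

max() of ints returns int

int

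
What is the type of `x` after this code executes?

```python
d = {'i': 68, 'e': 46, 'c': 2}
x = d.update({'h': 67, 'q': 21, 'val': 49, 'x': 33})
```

dict.update() returns None

NoneType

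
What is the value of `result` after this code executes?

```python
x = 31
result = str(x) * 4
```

x = 31; result = '31313131'

'31313131'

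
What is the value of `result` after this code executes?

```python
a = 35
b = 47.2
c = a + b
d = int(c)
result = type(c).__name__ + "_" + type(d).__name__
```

a is int; b is float; c is float; d is int; result = 'float_int'

'float_int'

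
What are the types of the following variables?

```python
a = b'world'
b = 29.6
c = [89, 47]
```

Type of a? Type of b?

a is assigned a bytes literal (b'...' prefix); b is assigned a number with a decimal point, so it is a float

bytes, float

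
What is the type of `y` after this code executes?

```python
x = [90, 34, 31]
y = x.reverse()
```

list.reverse() returns None

NoneType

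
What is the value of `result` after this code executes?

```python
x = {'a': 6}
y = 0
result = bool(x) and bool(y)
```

x = {'a': 6}; y = 0; result = False

False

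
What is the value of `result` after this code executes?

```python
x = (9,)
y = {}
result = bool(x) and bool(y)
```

x = (9,); y = {}; result = False

False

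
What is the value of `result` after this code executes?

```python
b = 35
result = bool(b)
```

b = 35; result = True

True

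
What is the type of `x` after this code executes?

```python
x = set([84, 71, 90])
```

set() constructor returns set

set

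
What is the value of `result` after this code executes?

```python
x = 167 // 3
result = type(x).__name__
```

x is int; result = 'int'

'int'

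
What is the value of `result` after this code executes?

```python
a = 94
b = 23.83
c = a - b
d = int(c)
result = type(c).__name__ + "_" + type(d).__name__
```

a is int; b is float; c is float; d is int; result = 'float_int'

'float_int'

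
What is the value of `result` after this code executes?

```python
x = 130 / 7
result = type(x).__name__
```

x is float; result = 'float'

'float'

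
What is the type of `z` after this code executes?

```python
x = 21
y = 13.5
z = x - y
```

int - float = float

float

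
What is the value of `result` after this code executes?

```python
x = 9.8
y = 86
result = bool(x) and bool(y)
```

x = 9.8; y = 86; result = True

True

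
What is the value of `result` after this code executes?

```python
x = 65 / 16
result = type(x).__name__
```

x is float; result = 'float'

'float'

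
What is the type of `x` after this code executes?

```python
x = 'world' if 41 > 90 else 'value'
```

Both branches of conditional are str

str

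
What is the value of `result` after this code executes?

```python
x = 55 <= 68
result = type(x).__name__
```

x is bool; result = 'bool'

'bool'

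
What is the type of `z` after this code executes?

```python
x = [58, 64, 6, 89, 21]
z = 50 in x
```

'in' operator returns bool

bool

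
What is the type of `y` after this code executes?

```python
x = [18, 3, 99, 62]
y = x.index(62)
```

list.index() returns int

int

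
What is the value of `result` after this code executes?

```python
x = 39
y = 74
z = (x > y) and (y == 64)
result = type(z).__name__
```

x is int; y is int; z is bool; result = 'bool'

'bool'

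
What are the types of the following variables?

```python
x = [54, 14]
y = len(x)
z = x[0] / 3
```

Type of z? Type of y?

int / int = float; len() returns int

float, int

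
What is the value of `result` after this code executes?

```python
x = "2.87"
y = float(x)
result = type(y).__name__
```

x is str; y is float; result = 'float'

'float'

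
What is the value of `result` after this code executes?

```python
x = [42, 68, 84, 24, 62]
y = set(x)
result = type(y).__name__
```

x is list; y is set; result = 'set'

'set'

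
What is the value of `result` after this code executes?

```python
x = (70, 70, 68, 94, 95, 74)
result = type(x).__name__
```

x is tuple; result = 'tuple'

'tuple'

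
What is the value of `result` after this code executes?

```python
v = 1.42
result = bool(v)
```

v = 1.42; result = True

True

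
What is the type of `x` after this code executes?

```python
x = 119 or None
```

'or' returns first truthy value

int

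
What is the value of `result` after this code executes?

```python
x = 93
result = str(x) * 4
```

x = 93; result = '93939393'

'93939393'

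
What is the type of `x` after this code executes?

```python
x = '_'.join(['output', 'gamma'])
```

str.join() returns str

str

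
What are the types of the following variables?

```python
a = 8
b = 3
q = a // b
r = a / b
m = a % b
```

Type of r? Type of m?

/ returns float; % of ints returns int

float, int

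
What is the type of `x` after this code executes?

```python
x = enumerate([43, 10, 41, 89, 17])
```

enumerate() returns an enumerate object

enumerate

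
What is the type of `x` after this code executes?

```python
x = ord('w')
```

ord() returns int (code point)

int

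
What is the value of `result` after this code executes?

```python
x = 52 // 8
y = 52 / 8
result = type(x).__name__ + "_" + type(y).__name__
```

x is int; y is float; result = 'int_float'

'int_float'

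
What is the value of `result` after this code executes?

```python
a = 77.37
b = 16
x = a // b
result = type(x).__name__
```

a is float; b is int; x is float; result = 'float'

'float'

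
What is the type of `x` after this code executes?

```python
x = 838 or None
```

'or' returns first truthy value

int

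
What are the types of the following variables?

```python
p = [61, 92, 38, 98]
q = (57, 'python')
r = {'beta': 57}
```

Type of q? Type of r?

q is assigned a tuple (parenthesized, comma-separated values); r is assigned a dict literal ({key: value})

tuple, dict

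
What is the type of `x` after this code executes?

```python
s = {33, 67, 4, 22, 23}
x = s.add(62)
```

set.add() returns None (mutates in place)

NoneType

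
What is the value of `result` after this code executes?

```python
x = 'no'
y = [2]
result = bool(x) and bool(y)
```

x = 'no'; y = [2]; result = True

True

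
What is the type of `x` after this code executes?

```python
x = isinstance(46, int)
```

isinstance() returns bool

bool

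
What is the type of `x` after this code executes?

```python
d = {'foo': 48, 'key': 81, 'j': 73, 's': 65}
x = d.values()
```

.values() returns dict_values view

dict_values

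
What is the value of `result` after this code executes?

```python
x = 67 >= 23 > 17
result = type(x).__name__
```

x is bool; result = 'bool'

'bool'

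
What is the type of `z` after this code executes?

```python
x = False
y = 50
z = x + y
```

bool + int = int (bool is subclass of int)

int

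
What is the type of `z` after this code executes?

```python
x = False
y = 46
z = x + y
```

bool + int = int (bool is subclass of int)

int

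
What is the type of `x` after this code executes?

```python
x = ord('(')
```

ord() returns int (code point)

int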